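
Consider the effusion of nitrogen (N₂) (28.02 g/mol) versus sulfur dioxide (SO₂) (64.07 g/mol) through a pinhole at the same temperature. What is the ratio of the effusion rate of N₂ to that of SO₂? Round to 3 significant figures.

1.51

Graham's law gives rate_N₂/rate_SO₂ = √(M_SO₂/M_N₂) = √(64.07/28.02) = √2.287 = 1.51.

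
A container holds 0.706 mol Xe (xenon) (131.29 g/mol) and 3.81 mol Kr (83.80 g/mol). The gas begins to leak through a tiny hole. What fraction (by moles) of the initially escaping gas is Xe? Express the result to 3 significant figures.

0.129

Rate_i ∝ x_i/√M_i (Graham's law weighted by mole fraction), so the effusate composition follows n_i/√M_i.
x_Xe(eff) = (n_Xe/√M_Xe) / (n_Xe/√M_Xe + n_Kr/√M_Kr)
= (0.706/√131.29) / (0.706/√131.29 + 3.81/√83.80) = 0.06162/(0.06162 + 0.4162) = 0.129.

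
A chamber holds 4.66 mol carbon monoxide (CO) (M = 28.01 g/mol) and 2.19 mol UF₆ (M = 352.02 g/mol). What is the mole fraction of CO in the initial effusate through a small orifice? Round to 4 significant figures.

0.8830

Rate_i ∝ x_i/√M_i (Graham's law weighted by mole fraction), so the effusate composition follows n_i/√M_i.
Mole fraction of CO in the effusate = (n_CO/√M_CO) / (n_CO/√M_CO + n_UF₆/√M_UF₆)
= (4.66/√28.01) / (4.66/√28.01 + 2.19/√352.02) = 0.8805/(0.8805 + 0.1167) = 0.8830.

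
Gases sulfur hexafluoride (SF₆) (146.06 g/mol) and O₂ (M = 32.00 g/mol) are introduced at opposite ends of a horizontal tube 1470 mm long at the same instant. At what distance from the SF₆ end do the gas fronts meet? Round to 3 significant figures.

469 mm

In equal time, each gas travels a distance ∝ its rate ∝ 1/√M, so d_SF₆/d_O₂ = √(M_O₂/M_SF₆) = √(32.00/146.06) = 0.4681.
With d_SF₆ + d_O₂ = 1470 mm, d_O₂ = 1470/(1 + 0.4681) = 1001 mm.
d_SF₆ = 1470 − 1001 = 469 mm.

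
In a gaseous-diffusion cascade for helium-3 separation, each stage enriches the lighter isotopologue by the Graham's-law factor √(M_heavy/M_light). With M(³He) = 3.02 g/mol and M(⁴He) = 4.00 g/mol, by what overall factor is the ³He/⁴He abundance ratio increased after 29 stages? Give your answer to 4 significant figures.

58.85

After 29 stages the ratio has grown by (√(4.00/3.02))^29 = (4.00/3.02)^(29/2).
= 1.32450^(29/2) = 58.85.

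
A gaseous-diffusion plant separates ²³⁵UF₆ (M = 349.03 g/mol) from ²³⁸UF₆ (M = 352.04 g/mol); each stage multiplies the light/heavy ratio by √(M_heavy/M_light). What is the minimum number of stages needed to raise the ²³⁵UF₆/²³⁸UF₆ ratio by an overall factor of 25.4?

754

With α = √(352.04/349.03) per stage, ln α = ½ ln(1.00862) = 0.004293.
Need α^N ≥ 25.4 ⇒ N ≥ ln(25.4) / ln α = 3.235 / 0.004293 = 753.41.
So at least 754 stages are needed.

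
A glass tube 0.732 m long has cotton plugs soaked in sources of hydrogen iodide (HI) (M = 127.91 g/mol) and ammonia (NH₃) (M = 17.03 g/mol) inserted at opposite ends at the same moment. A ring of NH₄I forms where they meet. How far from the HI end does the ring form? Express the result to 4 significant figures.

0.1957 m

Graham's law gives d_HI/d_NH₃ = rate_HI/rate_NH₃ = √(M_NH₃/M_HI) = √(17.03/127.91) = 0.3649.
With d_HI + d_NH₃ = 0.732 m, d_NH₃ = 0.732/(1 + 0.3649) = 0.5363 m.
d_HI = 0.732 − 0.5363 = 0.1957 m.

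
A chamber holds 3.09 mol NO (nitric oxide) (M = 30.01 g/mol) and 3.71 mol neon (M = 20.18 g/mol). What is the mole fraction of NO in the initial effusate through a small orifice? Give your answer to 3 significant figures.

0.406

Effusion rate of each component ∝ n_i/√M_i (partial pressure × 1/√M).
x_NO(eff) = (n_NO/√M_NO) / (n_NO/√M_NO + n_Ne/√M_Ne)
= (3.09/√30.01) / (3.09/√30.01 + 3.71/√20.18) = 0.5641/(0.5641 + 0.8259) = 0.406.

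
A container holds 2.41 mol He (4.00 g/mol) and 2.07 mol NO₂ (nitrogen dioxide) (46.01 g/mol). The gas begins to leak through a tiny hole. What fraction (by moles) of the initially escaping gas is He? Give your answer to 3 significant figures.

0.798

Each component's effusion rate ∝ (its partial pressure)·(1/√M) ∝ n_i/√M_i.
x_He(eff) = (n_He/√M_He) / (n_He/√M_He + n_NO₂/√M_NO₂)
= (2.41/√4.00) / (2.41/√4.00 + 2.07/√46.01) = 1.205/(1.205 + 0.3052) = 0.798.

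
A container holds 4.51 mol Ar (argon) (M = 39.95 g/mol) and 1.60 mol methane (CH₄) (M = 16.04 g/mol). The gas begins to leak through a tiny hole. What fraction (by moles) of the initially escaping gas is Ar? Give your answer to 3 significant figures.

0.641

The effusion rate of species i is ∝ p_i/√M_i ∝ n_i/√M_i.
x_Ar(eff) = (n_Ar/√M_Ar) / (n_Ar/√M_Ar + n_CH₄/√M_CH₄)
= (4.51/√39.95) / (4.51/√39.95 + 1.60/√16.04) = 0.7135/(0.7135 + 0.3995) = 0.641.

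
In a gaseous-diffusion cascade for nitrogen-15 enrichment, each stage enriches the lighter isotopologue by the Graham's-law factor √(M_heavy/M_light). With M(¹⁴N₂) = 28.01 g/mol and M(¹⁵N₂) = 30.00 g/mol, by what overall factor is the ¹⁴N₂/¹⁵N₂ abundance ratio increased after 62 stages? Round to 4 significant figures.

8.396

After 62 stages the ratio has grown by (√(30.00/28.01))^62 = (30.00/28.01)^(62/2).
= 1.07105^31 = 8.396.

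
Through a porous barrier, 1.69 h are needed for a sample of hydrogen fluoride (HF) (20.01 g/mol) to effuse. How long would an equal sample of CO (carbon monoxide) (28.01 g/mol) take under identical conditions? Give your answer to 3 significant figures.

2.00 h

Using Graham's law: t_CO/t_HF = √(M_CO/M_HF) = √(28.01/20.01) = √1.400 = 1.183.
So the time for CO is 1.69 × 1.183 = 2.00 h.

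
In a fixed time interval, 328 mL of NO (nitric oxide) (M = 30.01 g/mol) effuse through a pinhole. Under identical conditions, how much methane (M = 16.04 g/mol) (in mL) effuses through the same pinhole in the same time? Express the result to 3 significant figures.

449 mL

By Graham's law, rate_CH₄/rate_NO = √(M_NO/M_CH₄) = √(30.01/16.04) = √1.871 = 1.368.
So the volume for CH₄ is 328 × 1.368 = 449 mL.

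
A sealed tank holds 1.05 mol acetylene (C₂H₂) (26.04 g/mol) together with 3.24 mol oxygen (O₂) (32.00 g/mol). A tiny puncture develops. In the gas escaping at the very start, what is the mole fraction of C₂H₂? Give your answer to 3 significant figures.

0.264

Rate_i ∝ x_i/√M_i (Graham's law weighted by mole fraction), so the effusate composition follows n_i/√M_i.
x_C₂H₂(eff) = (n_C₂H₂/√M_C₂H₂) / (n_C₂H₂/√M_C₂H₂ + n_O₂/√M_O₂)
= (1.05/√26.04) / (1.05/√26.04 + 3.24/√32.00) = 0.2058/(0.2058 + 0.5728) = 0.264.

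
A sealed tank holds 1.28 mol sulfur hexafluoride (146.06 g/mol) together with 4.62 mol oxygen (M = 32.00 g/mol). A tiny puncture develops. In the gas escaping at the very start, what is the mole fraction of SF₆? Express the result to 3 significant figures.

0.115

The effusion rate of species i is ∝ p_i/√M_i ∝ n_i/√M_i.
So x_SF₆ in the escaping gas = (n_SF₆/√M_SF₆) / Σ(n_i/√M_i)
= (1.28/√146.06) / (1.28/√146.06 + 4.62/√32.00) = 0.1059/(0.1059 + 0.8167) = 0.115.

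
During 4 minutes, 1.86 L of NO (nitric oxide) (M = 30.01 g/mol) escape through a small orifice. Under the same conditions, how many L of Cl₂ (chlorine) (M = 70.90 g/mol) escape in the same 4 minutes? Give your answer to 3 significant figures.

Graham's law gives rate_Cl₂/rate_NO = √(M_NO/M_Cl₂) = √(30.01/70.90) = √0.4233 = 0.6506.
So the volume for Cl₂ is 1.86 × 0.6506 = 1.21 L.

1.21 L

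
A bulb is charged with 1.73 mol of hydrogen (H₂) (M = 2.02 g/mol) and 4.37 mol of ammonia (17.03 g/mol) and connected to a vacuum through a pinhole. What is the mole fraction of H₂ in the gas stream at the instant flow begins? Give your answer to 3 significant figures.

Each component's effusion rate ∝ (its partial pressure)·(1/√M) ∝ n_i/√M_i.
Mole fraction of H₂ in the effusate = (n_H₂/√M_H₂) / (n_H₂/√M_H₂ + n_NH₃/√M_NH₃)
= (1.73/√2.02) / (1.73/√2.02 + 4.37/√17.03) = 1.217/(1.217 + 1.059) = 0.535.

0.535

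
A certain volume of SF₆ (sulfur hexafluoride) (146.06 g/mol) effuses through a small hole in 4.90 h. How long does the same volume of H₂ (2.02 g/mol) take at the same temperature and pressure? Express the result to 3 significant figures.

From Graham's law, t_H₂/t_SF₆ = √(M_H₂/M_SF₆) = √(2.02/146.06) = √0.01383 = 0.1176.
So the time for H₂ is 4.90 × 0.1176 = 0.576 h.

0.576 h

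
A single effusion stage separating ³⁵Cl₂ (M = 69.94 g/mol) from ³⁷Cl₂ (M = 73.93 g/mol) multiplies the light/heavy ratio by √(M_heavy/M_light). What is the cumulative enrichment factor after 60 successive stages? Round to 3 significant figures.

5.28

Each stage multiplies the ratio by α = √(73.93/69.94), so after 60 stages the overall factor is α^60 = (73.93/69.94)^(60/2).
= 1.05705^30 = 5.28.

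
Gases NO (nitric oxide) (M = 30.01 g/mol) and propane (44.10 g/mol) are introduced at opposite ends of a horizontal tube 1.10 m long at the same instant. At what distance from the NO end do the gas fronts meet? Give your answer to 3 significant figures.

0.603 m

Graham's law gives d_NO/d_C₃H₈ = rate_NO/rate_C₃H₈ = √(M_C₃H₈/M_NO) = √(44.10/30.01) = 1.212.
With d_NO + d_C₃H₈ = 1.10 m, d_C₃H₈ = 1.10/(1 + 1.212) = 0.4972 m.
d_NO = 1.10 − 0.4972 = 0.603 m.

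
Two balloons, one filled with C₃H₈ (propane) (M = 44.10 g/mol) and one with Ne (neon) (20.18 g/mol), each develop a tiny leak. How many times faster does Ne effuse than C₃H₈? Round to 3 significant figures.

Graham's law gives rate_Ne/rate_C₃H₈ = √(M_C₃H₈/M_Ne) = √(44.10/20.18) = √2.185 = 1.48.

1.48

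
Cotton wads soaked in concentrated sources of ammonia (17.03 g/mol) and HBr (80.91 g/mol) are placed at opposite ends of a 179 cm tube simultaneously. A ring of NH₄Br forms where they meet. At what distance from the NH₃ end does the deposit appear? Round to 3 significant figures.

123 cm

In equal time, each gas travels a distance ∝ its rate ∝ 1/√M, so d_NH₃/d_HBr = √(M_HBr/M_NH₃) = √(80.91/17.03) = 2.180.
With d_NH₃ + d_HBr = 179 cm, d_HBr = 179/(1 + 2.180) = 56.29 cm.
d_NH₃ = 179 − 56.29 = 123 cm.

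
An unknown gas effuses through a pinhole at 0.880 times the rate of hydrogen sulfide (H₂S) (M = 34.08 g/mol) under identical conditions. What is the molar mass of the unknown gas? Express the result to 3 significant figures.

Since effusion rate ∝ 1/√M, rate_X/rate_H₂S = √(M_H₂S/M_X).
0.880 = √(34.08/M_X)
M_X = 34.08 / 0.880² = 34.08 / 0.7744 = 44.0 g/mol

44.0 g/mol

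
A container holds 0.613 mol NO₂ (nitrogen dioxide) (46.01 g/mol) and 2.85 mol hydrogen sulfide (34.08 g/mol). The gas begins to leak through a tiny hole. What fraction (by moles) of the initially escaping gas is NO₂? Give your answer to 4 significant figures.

0.1562

Rate_i ∝ x_i/√M_i (Graham's law weighted by mole fraction), so the effusate composition follows n_i/√M_i.
So x_NO₂ in the escaping gas = (n_NO₂/√M_NO₂) / Σ(n_i/√M_i)
= (0.613/√46.01) / (0.613/√46.01 + 2.85/√34.08) = 0.09037/(0.09037 + 0.4882) = 0.1562.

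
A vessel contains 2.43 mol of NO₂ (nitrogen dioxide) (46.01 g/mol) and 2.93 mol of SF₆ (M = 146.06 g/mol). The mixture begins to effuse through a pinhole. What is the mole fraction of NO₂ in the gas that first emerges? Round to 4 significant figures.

0.5964

Rate_i ∝ x_i/√M_i (Graham's law weighted by mole fraction), so the effusate composition follows n_i/√M_i.
x_NO₂(eff) = (n_NO₂/√M_NO₂) / (n_NO₂/√M_NO₂ + n_SF₆/√M_SF₆)
= (2.43/√46.01) / (2.43/√46.01 + 2.93/√146.06) = 0.3582/(0.3582 + 0.2424) = 0.5964.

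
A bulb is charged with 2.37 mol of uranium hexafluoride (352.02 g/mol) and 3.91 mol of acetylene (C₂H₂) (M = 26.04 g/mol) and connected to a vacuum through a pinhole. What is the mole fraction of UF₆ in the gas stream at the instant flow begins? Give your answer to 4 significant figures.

0.1415

Effusion rate of each component ∝ n_i/√M_i (partial pressure × 1/√M).
So x_UF₆ in the escaping gas = (n_UF₆/√M_UF₆) / Σ(n_i/√M_i)
= (2.37/√352.02) / (2.37/√352.02 + 3.91/√26.04) = 0.1263/(0.1263 + 0.7662) = 0.1415.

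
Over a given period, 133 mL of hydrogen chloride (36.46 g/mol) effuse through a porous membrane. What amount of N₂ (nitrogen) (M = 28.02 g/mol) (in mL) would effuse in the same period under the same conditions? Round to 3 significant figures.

152 mL

Using Graham's law: rate_N₂/rate_HCl = √(M_HCl/M_N₂) = √(36.46/28.02) = √1.301 = 1.141.
So the volume for N₂ is 133 × 1.141 = 152 mL.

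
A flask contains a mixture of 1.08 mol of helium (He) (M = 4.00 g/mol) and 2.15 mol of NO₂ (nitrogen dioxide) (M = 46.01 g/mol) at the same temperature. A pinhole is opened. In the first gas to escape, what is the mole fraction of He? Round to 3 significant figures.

Each component's effusion rate ∝ (its partial pressure)·(1/√M) ∝ n_i/√M_i.
Mole fraction of He in the effusate = (n_He/√M_He) / (n_He/√M_He + n_NO₂/√M_NO₂)
= (1.08/√4.00) / (1.08/√4.00 + 2.15/√46.01) = 0.5400/(0.5400 + 0.3170) = 0.630.

0.630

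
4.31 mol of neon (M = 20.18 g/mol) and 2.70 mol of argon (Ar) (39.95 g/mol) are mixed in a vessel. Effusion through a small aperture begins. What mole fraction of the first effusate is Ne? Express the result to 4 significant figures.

Rate_i ∝ x_i/√M_i (Graham's law weighted by mole fraction), so the effusate composition follows n_i/√M_i.
So x_Ne in the escaping gas = (n_Ne/√M_Ne) / Σ(n_i/√M_i)
= (4.31/√20.18) / (4.31/√20.18 + 2.70/√39.95) = 0.9594/(0.9594 + 0.4272) = 0.6919.

0.6919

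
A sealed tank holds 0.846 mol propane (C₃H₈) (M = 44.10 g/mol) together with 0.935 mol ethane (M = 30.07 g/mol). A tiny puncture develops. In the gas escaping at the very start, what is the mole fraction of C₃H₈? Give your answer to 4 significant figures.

0.4276

Rate_i ∝ x_i/√M_i (Graham's law weighted by mole fraction), so the effusate composition follows n_i/√M_i.
x_C₃H₈(eff) = (n_C₃H₈/√M_C₃H₈) / (n_C₃H₈/√M_C₃H₈ + n_C₂H₆/√M_C₂H₆)
= (0.846/√44.10) / (0.846/√44.10 + 0.935/√30.07) = 0.1274/(0.1274 + 0.1705) = 0.4276.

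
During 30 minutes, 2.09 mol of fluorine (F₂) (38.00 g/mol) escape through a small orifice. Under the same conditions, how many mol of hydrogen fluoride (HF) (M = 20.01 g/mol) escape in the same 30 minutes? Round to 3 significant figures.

2.88 mol

By Graham's law, rate_HF/rate_F₂ = √(M_F₂/M_HF) = √(38.00/20.01) = √1.899 = 1.378.
So the amount for HF is 2.09 × 1.378 = 2.88 mol.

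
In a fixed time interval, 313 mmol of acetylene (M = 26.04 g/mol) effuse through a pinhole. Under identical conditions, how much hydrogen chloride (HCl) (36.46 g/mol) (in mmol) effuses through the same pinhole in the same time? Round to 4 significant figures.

By Graham's law, rate_HCl/rate_C₂H₂ = √(M_C₂H₂/M_HCl) = √(26.04/36.46) = √0.7142 = 0.8451.
So the amount for HCl is 313 × 0.8451 = 264.5 mmol.

264.5 mmol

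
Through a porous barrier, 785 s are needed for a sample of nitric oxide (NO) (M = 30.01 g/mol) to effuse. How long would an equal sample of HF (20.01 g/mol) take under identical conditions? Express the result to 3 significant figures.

641 s

Since effusion rate ∝ 1/√M, t_HF/t_NO = √(M_HF/M_NO) = √(20.01/30.01) = √0.6668 = 0.8166.
So the time for HF is 785 × 0.8166 = 641 s.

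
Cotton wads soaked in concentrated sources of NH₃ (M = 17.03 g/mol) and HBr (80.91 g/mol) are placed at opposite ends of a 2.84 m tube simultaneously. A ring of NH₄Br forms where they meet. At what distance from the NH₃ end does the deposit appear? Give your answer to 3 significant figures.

1.95 m

In equal time, each gas travels a distance ∝ its rate ∝ 1/√M, so d_NH₃/d_HBr = √(M_HBr/M_NH₃) = √(80.91/17.03) = 2.180.
With d_NH₃ + d_HBr = 2.84 m, d_HBr = 2.84/(1 + 2.180) = 0.8932 m.
d_NH₃ = 2.84 − 0.8932 = 1.95 m.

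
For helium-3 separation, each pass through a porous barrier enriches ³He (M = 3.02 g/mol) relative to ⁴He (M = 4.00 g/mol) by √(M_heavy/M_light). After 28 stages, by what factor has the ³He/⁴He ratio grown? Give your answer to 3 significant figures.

51.1

After 28 stages the ratio has grown by (√(4.00/3.02))^28 = (4.00/3.02)^(28/2).
= 1.32450^14 = 51.1.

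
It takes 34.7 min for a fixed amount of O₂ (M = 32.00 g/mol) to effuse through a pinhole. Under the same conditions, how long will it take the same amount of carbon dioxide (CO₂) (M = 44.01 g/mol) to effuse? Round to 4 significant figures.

Since effusion rate ∝ 1/√M, t_CO₂/t_O₂ = √(M_CO₂/M_O₂) = √(44.01/32.00) = √1.375 = 1.173.
So the time for CO₂ is 34.7 × 1.173 = 40.69 min.

40.69 min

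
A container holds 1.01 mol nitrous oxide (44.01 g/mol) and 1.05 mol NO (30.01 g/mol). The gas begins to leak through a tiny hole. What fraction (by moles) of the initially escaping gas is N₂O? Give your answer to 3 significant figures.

Rate_i ∝ x_i/√M_i (Graham's law weighted by mole fraction), so the effusate composition follows n_i/√M_i.
So x_N₂O in the escaping gas = (n_N₂O/√M_N₂O) / Σ(n_i/√M_i)
= (1.01/√44.01) / (1.01/√44.01 + 1.05/√30.01) = 0.1522/(0.1522 + 0.1917) = 0.443.

0.443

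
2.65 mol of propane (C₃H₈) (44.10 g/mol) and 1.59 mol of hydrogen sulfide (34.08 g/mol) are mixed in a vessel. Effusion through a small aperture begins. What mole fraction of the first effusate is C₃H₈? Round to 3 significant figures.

0.594

Rate_i ∝ x_i/√M_i (Graham's law weighted by mole fraction), so the effusate composition follows n_i/√M_i.
Mole fraction of C₃H₈ in the effusate = (n_C₃H₈/√M_C₃H₈) / (n_C₃H₈/√M_C₃H₈ + n_H₂S/√M_H₂S)
= (2.65/√44.10) / (2.65/√44.10 + 1.59/√34.08) = 0.3990/(0.3990 + 0.2724) = 0.594.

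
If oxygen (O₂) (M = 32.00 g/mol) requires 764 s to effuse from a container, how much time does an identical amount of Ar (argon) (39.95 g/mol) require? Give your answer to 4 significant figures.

853.6 s

Since effusion rate ∝ 1/√M, t_Ar/t_O₂ = √(M_Ar/M_O₂) = √(39.95/32.00) = √1.248 = 1.117.
So the time for Ar is 764 × 1.117 = 853.6 s.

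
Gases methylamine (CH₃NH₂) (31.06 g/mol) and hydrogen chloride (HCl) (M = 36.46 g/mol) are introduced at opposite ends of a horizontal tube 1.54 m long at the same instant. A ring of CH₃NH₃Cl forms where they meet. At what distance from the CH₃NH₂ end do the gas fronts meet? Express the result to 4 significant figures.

The fronts meet when d_CH₃NH₂ + d_HCl = L with d_CH₃NH₂/d_HCl = √(M_HCl/M_CH₃NH₂) (Graham's law). Here √(M_HCl/M_CH₃NH₂) = √(36.46/31.06) = 1.083.
With d_CH₃NH₂ + d_HCl = 1.54 m, d_HCl = 1.54/(1 + 1.083) = 0.7392 m.
d_CH₃NH₂ = 1.54 − 0.7392 = 0.8008 m.

0.8008 m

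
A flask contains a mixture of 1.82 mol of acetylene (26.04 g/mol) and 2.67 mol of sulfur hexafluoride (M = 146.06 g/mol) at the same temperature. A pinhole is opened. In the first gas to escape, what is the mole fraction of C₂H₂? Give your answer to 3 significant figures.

0.617

Effusion rate of each component ∝ n_i/√M_i (partial pressure × 1/√M).
Mole fraction of C₂H₂ in the effusate = (n_C₂H₂/√M_C₂H₂) / (n_C₂H₂/√M_C₂H₂ + n_SF₆/√M_SF₆)
= (1.82/√26.04) / (1.82/√26.04 + 2.67/√146.06) = 0.3567/(0.3567 + 0.2209) = 0.617.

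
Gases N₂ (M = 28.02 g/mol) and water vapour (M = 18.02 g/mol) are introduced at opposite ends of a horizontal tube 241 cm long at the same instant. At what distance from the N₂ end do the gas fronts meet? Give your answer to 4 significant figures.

The fronts meet when d_N₂ + d_H₂O = L with d_N₂/d_H₂O = √(M_H₂O/M_N₂) (Graham's law). Here √(M_H₂O/M_N₂) = √(18.02/28.02) = 0.8019.
With d_N₂ + d_H₂O = 241 cm, d_H₂O = 241/(1 + 0.8019) = 133.7 cm.
d_N₂ = 241 − 133.7 = 107.3 cm.

107.3 cm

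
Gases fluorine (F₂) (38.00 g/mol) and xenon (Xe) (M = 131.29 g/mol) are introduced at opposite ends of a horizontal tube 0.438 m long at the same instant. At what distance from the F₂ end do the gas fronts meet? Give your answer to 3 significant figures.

Distances travelled in equal time are proportional to diffusion rates, so d_F₂/d_Xe = √(M_Xe/M_F₂) = √(131.29/38.00) = 1.859.
With d_F₂ + d_Xe = 0.438 m, d_Xe = 0.438/(1 + 1.859) = 0.1532 m.
d_F₂ = 0.438 − 0.1532 = 0.285 m.

0.285 m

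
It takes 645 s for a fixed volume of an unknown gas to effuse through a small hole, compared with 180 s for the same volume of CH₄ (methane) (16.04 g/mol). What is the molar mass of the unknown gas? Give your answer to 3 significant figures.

Using Graham's law: t_X/t_CH₄ = √(M_X/M_CH₄).
645/180 = 3.583 = √(M_X/16.04)
M_X = 16.04 × 3.583² = 16.04 × 12.84 = 206 g/mol

206 g/mol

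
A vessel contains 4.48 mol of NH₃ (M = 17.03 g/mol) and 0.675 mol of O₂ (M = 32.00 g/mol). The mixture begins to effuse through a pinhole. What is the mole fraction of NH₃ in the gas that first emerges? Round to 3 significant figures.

The effusion rate of species i is ∝ p_i/√M_i ∝ n_i/√M_i.
x_NH₃(eff) = (n_NH₃/√M_NH₃) / (n_NH₃/√M_NH₃ + n_O₂/√M_O₂)
= (4.48/√17.03) / (4.48/√17.03 + 0.675/√32.00) = 1.086/(1.086 + 0.1193) = 0.901.

0.901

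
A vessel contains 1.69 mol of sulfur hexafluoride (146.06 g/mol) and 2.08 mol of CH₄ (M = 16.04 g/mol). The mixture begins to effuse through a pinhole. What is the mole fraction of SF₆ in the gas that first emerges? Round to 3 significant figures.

0.212

Each component's effusion rate ∝ (its partial pressure)·(1/√M) ∝ n_i/√M_i.
Mole fraction of SF₆ in the effusate = (n_SF₆/√M_SF₆) / (n_SF₆/√M_SF₆ + n_CH₄/√M_CH₄)
= (1.69/√146.06) / (1.69/√146.06 + 2.08/√16.04) = 0.1398/(0.1398 + 0.5194) = 0.212.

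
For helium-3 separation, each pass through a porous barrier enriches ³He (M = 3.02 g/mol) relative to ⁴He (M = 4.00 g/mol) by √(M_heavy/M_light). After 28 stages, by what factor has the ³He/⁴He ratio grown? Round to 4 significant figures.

Overall factor = α^28 with α = √(4.00/3.02), i.e. (4.00/3.02)^(28/2).
= 1.32450^14 = 51.14.

51.14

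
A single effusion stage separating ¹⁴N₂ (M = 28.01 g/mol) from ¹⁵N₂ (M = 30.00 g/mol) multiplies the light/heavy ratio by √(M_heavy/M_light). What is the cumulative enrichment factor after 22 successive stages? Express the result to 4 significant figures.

2.128

Overall factor = α^22 with α = √(30.00/28.01), i.e. (30.00/28.01)^(22/2).
= 1.07105^11 = 2.128.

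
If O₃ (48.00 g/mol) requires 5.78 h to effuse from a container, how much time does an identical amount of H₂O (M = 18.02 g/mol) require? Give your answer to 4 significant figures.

3.541 h

Since effusion rate ∝ 1/√M, t_H₂O/t_O₃ = √(M_H₂O/M_O₃) = √(18.02/48.00) = √0.3754 = 0.6127.
So the time for H₂O is 5.78 × 0.6127 = 3.541 h.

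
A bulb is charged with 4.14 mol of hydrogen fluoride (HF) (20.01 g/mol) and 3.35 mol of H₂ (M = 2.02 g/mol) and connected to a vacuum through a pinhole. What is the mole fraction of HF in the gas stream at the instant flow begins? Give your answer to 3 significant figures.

0.282

The effusion rate of species i is ∝ p_i/√M_i ∝ n_i/√M_i.
Mole fraction of HF in the effusate = (n_HF/√M_HF) / (n_HF/√M_HF + n_H₂/√M_H₂)
= (4.14/√20.01) / (4.14/√20.01 + 3.35/√2.02) = 0.9255/(0.9255 + 2.357) = 0.282.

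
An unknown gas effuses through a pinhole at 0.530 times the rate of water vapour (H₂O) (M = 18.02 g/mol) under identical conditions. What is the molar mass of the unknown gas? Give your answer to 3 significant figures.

64.2 g/mol

By Graham's law, rate_X/rate_H₂O = √(M_H₂O/M_X).
0.530 = √(18.02/M_X)
M_X = 18.02 / 0.530² = 18.02 / 0.2809 = 64.2 g/mol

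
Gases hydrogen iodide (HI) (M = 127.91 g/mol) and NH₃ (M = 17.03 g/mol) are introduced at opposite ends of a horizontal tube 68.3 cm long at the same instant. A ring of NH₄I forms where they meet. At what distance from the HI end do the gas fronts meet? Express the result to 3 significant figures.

Distances travelled in equal time are proportional to diffusion rates, so d_HI/d_NH₃ = √(M_NH₃/M_HI) = √(17.03/127.91) = 0.3649.
With d_HI + d_NH₃ = 68.3 cm, d_NH₃ = 68.3/(1 + 0.3649) = 50.04 cm.
d_HI = 68.3 − 50.04 = 18.3 cm.

18.3 cm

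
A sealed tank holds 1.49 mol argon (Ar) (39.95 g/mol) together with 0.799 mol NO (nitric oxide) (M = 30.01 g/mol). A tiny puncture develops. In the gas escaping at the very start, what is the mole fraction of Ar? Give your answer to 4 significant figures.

0.6178

Effusion rate of each component ∝ n_i/√M_i (partial pressure × 1/√M).
So x_Ar in the escaping gas = (n_Ar/√M_Ar) / Σ(n_i/√M_i)
= (1.49/√39.95) / (1.49/√39.95 + 0.799/√30.01) = 0.2357/(0.2357 + 0.1459) = 0.6178.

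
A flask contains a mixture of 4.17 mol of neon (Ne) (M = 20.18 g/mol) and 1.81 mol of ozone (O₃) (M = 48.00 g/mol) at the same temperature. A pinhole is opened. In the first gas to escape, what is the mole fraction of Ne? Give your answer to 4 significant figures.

Rate_i ∝ x_i/√M_i (Graham's law weighted by mole fraction), so the effusate composition follows n_i/√M_i.
Mole fraction of Ne in the effusate = (n_Ne/√M_Ne) / (n_Ne/√M_Ne + n_O₃/√M_O₃)
= (4.17/√20.18) / (4.17/√20.18 + 1.81/√48.00) = 0.9283/(0.9283 + 0.2613) = 0.7804.

0.7804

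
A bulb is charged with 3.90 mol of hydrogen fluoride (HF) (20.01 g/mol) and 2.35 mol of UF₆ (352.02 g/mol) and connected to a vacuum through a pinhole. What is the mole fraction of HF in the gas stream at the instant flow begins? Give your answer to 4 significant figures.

0.8744

Each component's effusion rate ∝ (its partial pressure)·(1/√M) ∝ n_i/√M_i.
Mole fraction of HF in the effusate = (n_HF/√M_HF) / (n_HF/√M_HF + n_UF₆/√M_UF₆)
= (3.90/√20.01) / (3.90/√20.01 + 2.35/√352.02) = 0.8718/(0.8718 + 0.1253) = 0.8744.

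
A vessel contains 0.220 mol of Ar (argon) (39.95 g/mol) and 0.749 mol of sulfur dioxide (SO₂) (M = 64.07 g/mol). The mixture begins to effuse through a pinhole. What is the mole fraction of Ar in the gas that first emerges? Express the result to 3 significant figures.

0.271

Each component's effusion rate ∝ (its partial pressure)·(1/√M) ∝ n_i/√M_i.
x_Ar(eff) = (n_Ar/√M_Ar) / (n_Ar/√M_Ar + n_SO₂/√M_SO₂)
= (0.220/√39.95) / (0.220/√39.95 + 0.749/√64.07) = 0.03481/(0.03481 + 0.09357) = 0.271.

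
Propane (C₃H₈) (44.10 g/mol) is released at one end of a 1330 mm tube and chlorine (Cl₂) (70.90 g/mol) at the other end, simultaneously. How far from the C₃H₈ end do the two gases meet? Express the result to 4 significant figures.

Distances travelled in equal time are proportional to diffusion rates, so d_C₃H₈/d_Cl₂ = √(M_Cl₂/M_C₃H₈) = √(70.90/44.10) = 1.268.
With d_C₃H₈ + d_Cl₂ = 1330 mm, d_Cl₂ = 1330/(1 + 1.268) = 586.4 mm.
d_C₃H₈ = 1330 − 586.4 = 743.6 mm.

743.6 mm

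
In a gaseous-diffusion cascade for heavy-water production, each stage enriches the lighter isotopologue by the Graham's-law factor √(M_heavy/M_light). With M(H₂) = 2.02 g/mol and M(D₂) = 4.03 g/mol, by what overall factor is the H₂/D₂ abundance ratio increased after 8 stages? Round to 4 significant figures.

15.84

Overall factor = α^8 with α = √(4.03/2.02), i.e. (4.03/2.02)^(8/2).
= 1.99505^4 = 15.84.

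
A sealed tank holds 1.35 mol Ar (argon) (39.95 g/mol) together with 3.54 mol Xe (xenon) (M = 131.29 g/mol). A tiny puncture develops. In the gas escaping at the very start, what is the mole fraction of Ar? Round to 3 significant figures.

0.409

Rate_i ∝ x_i/√M_i (Graham's law weighted by mole fraction), so the effusate composition follows n_i/√M_i.
x_Ar(eff) = (n_Ar/√M_Ar) / (n_Ar/√M_Ar + n_Xe/√M_Xe)
= (1.35/√39.95) / (1.35/√39.95 + 3.54/√131.29) = 0.2136/(0.2136 + 0.3089) = 0.409.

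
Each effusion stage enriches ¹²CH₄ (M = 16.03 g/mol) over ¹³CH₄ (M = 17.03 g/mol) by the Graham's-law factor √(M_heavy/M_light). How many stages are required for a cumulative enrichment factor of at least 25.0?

107

With α = √(17.03/16.03) per stage, ln α = ½ ln(1.06238) = 0.03026.
Need α^N ≥ 25.0 ⇒ N ≥ ln(25.0) / ln α = 3.219 / 0.03026 = 106.38.
Minimum whole number of stages: N = 107.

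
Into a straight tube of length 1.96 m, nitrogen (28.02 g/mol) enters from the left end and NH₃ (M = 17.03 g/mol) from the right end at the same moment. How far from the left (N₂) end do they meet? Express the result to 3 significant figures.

Graham's law gives d_N₂/d_NH₃ = rate_N₂/rate_NH₃ = √(M_NH₃/M_N₂) = √(17.03/28.02) = 0.7796.
With d_N₂ + d_NH₃ = 1.96 m, d_NH₃ = 1.96/(1 + 0.7796) = 1.101 m.
d_N₂ = 1.96 − 1.101 = 0.859 m.

0.859 m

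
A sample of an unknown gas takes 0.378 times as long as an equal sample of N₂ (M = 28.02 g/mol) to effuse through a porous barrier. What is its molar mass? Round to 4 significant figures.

4.004 g/mol

By Graham's law, t_X/t_N₂ = √(M_X/M_N₂).
0.378 = √(M_X/28.02)
M_X = 28.02 × 0.378² = 28.02 × 0.1429 = 4.004 g/mol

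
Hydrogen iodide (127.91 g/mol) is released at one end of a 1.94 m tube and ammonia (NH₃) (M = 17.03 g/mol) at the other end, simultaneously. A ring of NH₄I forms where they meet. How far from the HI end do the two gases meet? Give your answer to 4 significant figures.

In equal time, each gas travels a distance ∝ its rate ∝ 1/√M, so d_HI/d_NH₃ = √(M_NH₃/M_HI) = √(17.03/127.91) = 0.3649.
With d_HI + d_NH₃ = 1.94 m, d_NH₃ = 1.94/(1 + 0.3649) = 1.421 m.
d_HI = 1.94 − 1.421 = 0.5186 m.

0.5186 m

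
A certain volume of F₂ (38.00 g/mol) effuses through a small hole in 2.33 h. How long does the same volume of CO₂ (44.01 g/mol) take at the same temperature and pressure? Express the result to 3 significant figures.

Graham's law gives t_CO₂/t_F₂ = √(M_CO₂/M_F₂) = √(44.01/38.00) = √1.158 = 1.076.
So the time for CO₂ is 2.33 × 1.076 = 2.51 h.

2.51 h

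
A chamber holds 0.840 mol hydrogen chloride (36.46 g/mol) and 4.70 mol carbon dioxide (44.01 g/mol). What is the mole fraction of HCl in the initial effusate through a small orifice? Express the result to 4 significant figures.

The effusion rate of species i is ∝ p_i/√M_i ∝ n_i/√M_i.
x_HCl(eff) = (n_HCl/√M_HCl) / (n_HCl/√M_HCl + n_CO₂/√M_CO₂)
= (0.840/√36.46) / (0.840/√36.46 + 4.70/√44.01) = 0.1391/(0.1391 + 0.7085) = 0.1641.

0.1641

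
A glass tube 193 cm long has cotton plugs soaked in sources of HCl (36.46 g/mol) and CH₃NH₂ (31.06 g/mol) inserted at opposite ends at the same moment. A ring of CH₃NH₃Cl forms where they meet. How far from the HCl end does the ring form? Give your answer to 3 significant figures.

Graham's law gives d_HCl/d_CH₃NH₂ = rate_HCl/rate_CH₃NH₂ = √(M_CH₃NH₂/M_HCl) = √(31.06/36.46) = 0.9230.
With d_HCl + d_CH₃NH₂ = 193 cm, d_CH₃NH₂ = 193/(1 + 0.9230) = 100.4 cm.
d_HCl = 193 − 100.4 = 92.6 cm.

92.6 cm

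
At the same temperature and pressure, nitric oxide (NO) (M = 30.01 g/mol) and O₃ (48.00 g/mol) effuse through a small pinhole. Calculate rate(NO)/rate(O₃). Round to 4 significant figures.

Using Graham's law: rate_NO/rate_O₃ = √(M_O₃/M_NO) = √(48.00/30.01) = √1.599 = 1.265.

1.265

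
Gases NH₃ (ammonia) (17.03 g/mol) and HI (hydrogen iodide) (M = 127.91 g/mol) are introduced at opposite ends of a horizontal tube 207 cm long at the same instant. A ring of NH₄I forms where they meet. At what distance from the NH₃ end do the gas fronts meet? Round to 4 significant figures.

The fronts meet when d_NH₃ + d_HI = L with d_NH₃/d_HI = √(M_HI/M_NH₃) (Graham's law). Here √(M_HI/M_NH₃) = √(127.91/17.03) = 2.741.
With d_NH₃ + d_HI = 207 cm, d_HI = 207/(1 + 2.741) = 55.34 cm.
d_NH₃ = 207 − 55.34 = 151.7 cm.

151.7 cm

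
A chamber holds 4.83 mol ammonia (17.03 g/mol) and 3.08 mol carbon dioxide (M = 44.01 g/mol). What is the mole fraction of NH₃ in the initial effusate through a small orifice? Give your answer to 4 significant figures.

Rate_i ∝ x_i/√M_i (Graham's law weighted by mole fraction), so the effusate composition follows n_i/√M_i.
x_NH₃(eff) = (n_NH₃/√M_NH₃) / (n_NH₃/√M_NH₃ + n_CO₂/√M_CO₂)
= (4.83/√17.03) / (4.83/√17.03 + 3.08/√44.01) = 1.170/(1.170 + 0.4643) = 0.7160.

0.7160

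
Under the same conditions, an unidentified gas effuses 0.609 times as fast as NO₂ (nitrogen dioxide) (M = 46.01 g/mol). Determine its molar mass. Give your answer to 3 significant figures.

124 g/mol

By Graham's law, rate_X/rate_NO₂ = √(M_NO₂/M_X).
0.609 = √(46.01/M_X)
M_X = 46.01 / 0.609² = 46.01 / 0.3709 = 124 g/mol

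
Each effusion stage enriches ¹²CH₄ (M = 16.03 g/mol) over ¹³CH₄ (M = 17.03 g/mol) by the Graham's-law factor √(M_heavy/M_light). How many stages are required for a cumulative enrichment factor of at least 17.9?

96

Single-stage factor α = √(17.03/16.03), so ln α = ½ ln(1.06238) = 0.03026.
Need α^N ≥ 17.9 ⇒ N ≥ ln(17.9) / ln α = 2.885 / 0.03026 = 95.34.
Minimum whole number of stages: N = 96.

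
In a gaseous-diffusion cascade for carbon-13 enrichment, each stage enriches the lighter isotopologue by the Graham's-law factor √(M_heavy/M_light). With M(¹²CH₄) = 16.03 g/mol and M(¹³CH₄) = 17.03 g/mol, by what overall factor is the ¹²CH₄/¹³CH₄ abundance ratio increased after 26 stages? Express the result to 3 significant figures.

The single-stage factor is √(M_heavy/M_light), so 26 stages give [√(17.03/16.03)]^26 = (17.03/16.03)^(26/2).
= 1.06238^13 = 2.20.

2.20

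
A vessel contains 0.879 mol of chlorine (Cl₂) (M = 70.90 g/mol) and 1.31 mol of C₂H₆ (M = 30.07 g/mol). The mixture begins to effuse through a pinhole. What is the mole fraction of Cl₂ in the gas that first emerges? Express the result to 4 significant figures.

0.3041

The effusion rate of species i is ∝ p_i/√M_i ∝ n_i/√M_i.
So x_Cl₂ in the escaping gas = (n_Cl₂/√M_Cl₂) / Σ(n_i/√M_i)
= (0.879/√70.90) / (0.879/√70.90 + 1.31/√30.07) = 0.1044/(0.1044 + 0.2389) = 0.3041.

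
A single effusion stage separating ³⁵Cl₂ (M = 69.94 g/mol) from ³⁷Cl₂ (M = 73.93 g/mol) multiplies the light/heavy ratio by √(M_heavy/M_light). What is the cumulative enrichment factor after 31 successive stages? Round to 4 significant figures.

2.363

Each stage multiplies the ratio by α = √(73.93/69.94), so after 31 stages the overall factor is α^31 = (73.93/69.94)^(31/2).
= 1.05705^(31/2) = 2.363.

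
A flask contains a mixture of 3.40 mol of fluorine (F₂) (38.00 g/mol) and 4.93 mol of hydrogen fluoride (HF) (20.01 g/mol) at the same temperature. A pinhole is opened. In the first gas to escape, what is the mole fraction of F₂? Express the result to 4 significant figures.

0.3335

Effusion rate of each component ∝ n_i/√M_i (partial pressure × 1/√M).
So x_F₂ in the escaping gas = (n_F₂/√M_F₂) / Σ(n_i/√M_i)
= (3.40/√38.00) / (3.40/√38.00 + 4.93/√20.01) = 0.5516/(0.5516 + 1.102) = 0.3335.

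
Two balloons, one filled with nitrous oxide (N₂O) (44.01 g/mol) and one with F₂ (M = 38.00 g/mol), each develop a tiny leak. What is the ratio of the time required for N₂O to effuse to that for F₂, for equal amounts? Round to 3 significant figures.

Graham's law gives t_N₂O/t_F₂ = √(M_N₂O/M_F₂) = √(44.01/38.00) = √1.158 = 1.08.

1.08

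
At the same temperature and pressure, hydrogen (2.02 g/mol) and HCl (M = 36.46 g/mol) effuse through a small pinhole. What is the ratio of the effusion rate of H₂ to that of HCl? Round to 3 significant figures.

4.25

From Graham's law, rate_H₂/rate_HCl = √(M_HCl/M_H₂) = √(36.46/2.02) = √18.05 = 4.25.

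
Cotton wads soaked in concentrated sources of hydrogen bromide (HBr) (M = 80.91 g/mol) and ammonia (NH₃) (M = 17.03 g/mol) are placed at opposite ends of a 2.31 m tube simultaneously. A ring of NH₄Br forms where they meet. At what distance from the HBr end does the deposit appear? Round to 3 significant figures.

Distances travelled in equal time are proportional to diffusion rates, so d_HBr/d_NH₃ = √(M_NH₃/M_HBr) = √(17.03/80.91) = 0.4588.
With d_HBr + d_NH₃ = 2.31 m, d_NH₃ = 2.31/(1 + 0.4588) = 1.584 m.
d_HBr = 2.31 − 1.584 = 0.726 m.

0.726 m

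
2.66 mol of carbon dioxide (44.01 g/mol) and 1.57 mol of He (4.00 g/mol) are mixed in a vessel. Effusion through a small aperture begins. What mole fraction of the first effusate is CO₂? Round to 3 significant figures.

Each component's effusion rate ∝ (its partial pressure)·(1/√M) ∝ n_i/√M_i.
So x_CO₂ in the escaping gas = (n_CO₂/√M_CO₂) / Σ(n_i/√M_i)
= (2.66/√44.01) / (2.66/√44.01 + 1.57/√4.00) = 0.4010/(0.4010 + 0.7850) = 0.338.

0.338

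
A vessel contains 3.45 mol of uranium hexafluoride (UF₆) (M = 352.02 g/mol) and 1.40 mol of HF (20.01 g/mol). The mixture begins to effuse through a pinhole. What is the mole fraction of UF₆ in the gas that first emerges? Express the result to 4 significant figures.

0.3701

Effusion rate of each component ∝ n_i/√M_i (partial pressure × 1/√M).
Mole fraction of UF₆ in the effusate = (n_UF₆/√M_UF₆) / (n_UF₆/√M_UF₆ + n_HF/√M_HF)
= (3.45/√352.02) / (3.45/√352.02 + 1.40/√20.01) = 0.1839/(0.1839 + 0.3130) = 0.3701.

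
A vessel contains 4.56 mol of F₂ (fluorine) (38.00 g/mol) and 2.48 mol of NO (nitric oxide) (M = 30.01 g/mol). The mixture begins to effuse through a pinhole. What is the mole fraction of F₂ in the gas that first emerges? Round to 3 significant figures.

Effusion rate of each component ∝ n_i/√M_i (partial pressure × 1/√M).
Mole fraction of F₂ in the effusate = (n_F₂/√M_F₂) / (n_F₂/√M_F₂ + n_NO/√M_NO)
= (4.56/√38.00) / (4.56/√38.00 + 2.48/√30.01) = 0.7397/(0.7397 + 0.4527) = 0.620.

0.620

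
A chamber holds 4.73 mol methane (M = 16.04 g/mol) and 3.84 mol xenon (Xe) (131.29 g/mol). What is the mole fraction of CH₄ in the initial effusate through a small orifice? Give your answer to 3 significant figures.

0.779

Rate_i ∝ x_i/√M_i (Graham's law weighted by mole fraction), so the effusate composition follows n_i/√M_i.
x_CH₄(eff) = (n_CH₄/√M_CH₄) / (n_CH₄/√M_CH₄ + n_Xe/√M_Xe)
= (4.73/√16.04) / (4.73/√16.04 + 3.84/√131.29) = 1.181/(1.181 + 0.3351) = 0.779.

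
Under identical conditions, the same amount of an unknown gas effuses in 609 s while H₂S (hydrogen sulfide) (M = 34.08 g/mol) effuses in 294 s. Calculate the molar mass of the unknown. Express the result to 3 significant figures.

146 g/mol

By Graham's law, t_X/t_H₂S = √(M_X/M_H₂S).
609/294 = 2.071 = √(M_X/34.08)
M_X = 34.08 × 2.071² = 34.08 × 4.291 = 146 g/mol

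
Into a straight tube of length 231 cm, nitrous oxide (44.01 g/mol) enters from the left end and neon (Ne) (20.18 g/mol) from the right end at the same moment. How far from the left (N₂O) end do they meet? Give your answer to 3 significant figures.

93.3 cm

Distances travelled in equal time are proportional to diffusion rates, so d_N₂O/d_Ne = √(M_Ne/M_N₂O) = √(20.18/44.01) = 0.6772.
With d_N₂O + d_Ne = 231 cm, d_Ne = 231/(1 + 0.6772) = 137.7 cm.
d_N₂O = 231 − 137.7 = 93.3 cm.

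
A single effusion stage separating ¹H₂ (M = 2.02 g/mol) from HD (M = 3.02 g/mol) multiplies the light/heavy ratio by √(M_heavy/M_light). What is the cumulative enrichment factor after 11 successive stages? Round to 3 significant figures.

After 11 stages the ratio has grown by (√(3.02/2.02))^11 = (3.02/2.02)^(11/2).
= 1.49505^(11/2) = 9.13.

9.13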